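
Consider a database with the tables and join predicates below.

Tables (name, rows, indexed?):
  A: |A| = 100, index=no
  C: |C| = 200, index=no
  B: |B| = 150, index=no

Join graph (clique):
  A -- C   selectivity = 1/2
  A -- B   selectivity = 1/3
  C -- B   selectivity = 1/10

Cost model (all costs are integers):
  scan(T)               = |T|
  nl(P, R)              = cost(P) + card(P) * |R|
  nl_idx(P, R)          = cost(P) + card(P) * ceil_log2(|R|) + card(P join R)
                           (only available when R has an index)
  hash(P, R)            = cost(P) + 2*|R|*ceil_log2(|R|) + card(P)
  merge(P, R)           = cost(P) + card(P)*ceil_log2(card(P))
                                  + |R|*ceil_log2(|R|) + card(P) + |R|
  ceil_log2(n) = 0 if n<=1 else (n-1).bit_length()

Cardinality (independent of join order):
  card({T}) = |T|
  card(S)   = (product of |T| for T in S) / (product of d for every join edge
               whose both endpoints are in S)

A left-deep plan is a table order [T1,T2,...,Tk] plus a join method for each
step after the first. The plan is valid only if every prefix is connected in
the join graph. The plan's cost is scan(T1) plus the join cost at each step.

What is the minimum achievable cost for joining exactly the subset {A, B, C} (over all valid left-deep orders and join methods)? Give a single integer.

Selinger DP over subsets of {A,B,C}:
  {A}: scan cost=100, card=100
  {C}: scan cost=200, card=200
  {B}: scan cost=150, card=150
  {AC}: card=10000; try (A,hash)→1800, (C,merge)→2700, (A,merge)→2800, (C,hash)→3400, (C,nl)→20100, (A,nl)→20200; best=1800 via (A,hash)
  {AB}: card=5000; try (A,hash)→1700, (B,merge)→2250, (A,merge)→2300, (B,hash)→2600, (B,nl)→15100, (A,nl)→15150; best=1700 via (A,hash)
  {BC}: card=3000; try (B,hash)→2800, (C,merge)→3300, (B,merge)→3350, (C,hash)→3500, (C,nl)→30150, (B,nl)→30200; best=2800 via (B,hash)
  {ABC}: card=50000; try (A,hash)→7200, (C,hash)→9900, (B,hash)→14200, (A,merge)→42600, (C,merge)→73500, (B,merge)→153150 …(+3); best=7200 via (A,hash)

7200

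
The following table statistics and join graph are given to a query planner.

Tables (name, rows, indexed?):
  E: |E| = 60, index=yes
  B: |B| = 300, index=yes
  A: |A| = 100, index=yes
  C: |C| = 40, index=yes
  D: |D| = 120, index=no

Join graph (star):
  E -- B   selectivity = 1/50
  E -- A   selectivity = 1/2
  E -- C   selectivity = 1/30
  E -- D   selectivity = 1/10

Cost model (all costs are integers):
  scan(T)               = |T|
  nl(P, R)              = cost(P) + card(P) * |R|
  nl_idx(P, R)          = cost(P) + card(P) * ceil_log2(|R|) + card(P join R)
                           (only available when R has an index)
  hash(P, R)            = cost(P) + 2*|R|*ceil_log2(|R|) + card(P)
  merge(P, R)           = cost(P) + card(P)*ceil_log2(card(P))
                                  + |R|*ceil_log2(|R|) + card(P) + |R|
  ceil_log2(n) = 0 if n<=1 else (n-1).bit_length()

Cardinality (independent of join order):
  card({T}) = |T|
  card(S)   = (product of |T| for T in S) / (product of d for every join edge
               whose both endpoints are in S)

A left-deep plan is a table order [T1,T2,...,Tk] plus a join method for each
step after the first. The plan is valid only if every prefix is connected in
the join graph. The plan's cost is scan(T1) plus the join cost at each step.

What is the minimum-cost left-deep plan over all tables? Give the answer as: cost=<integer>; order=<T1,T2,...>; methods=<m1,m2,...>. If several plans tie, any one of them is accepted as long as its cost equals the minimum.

cost=10880; order=C,E,B,D,A; methods=nl_idx,nl_idx,hash,hash

Selinger DP (subsets sized 1..n):
  {E}: scan cost=60, card=60
  {B}: scan cost=300, card=300
  {A}: scan cost=100, card=100
  {C}: scan cost=40, card=40
  {D}: scan cost=120, card=120
  {BE}: card=360; try (B,nl_idx)→960, (E,hash)→1320, (E,nl_idx)→2460, (B,merge)→3480, (E,merge)→3720, (B,hash)→5520 …(+2); best=960 via (B,nl_idx)
  {AE}: card=3000; try (E,hash)→920, (A,merge)→1280, (E,merge)→1320, (A,hash)→1520, (A,nl_idx)→3480, (E,nl_idx)→3700 …(+2); best=920 via (E,hash)
  {CE}: card=80; try (E,nl_idx)→360, (C,nl_idx)→500, (C,hash)→600, (E,merge)→740, (C,merge)→760, (E,hash)→800 …(+2); best=360 via (E,nl_idx)
  {DE}: card=720; try (E,hash)→960, (D,merge)→1440, (E,merge)→1500, (E,nl_idx)→1560, (D,hash)→1800, (D,nl)→7260 …(+1); best=960 via (E,hash)
  {ABE}: card=18000; try (A,hash)→2720, (A,merge)→5360, (B,hash)→9320, (A,nl_idx)→21480, (A,nl)→36960, (B,merge)→42920 …(+2); best=2720 via (A,hash)
  {BCE}: card=480; try (B,nl_idx)→1560, (C,hash)→1800, (C,nl_idx)→3600, (B,merge)→4000, (C,merge)→4840, (B,hash)→5840 …(+2); best=1560 via (B,nl_idx)
  {BDE}: card=4320; try (D,hash)→3000, (D,merge)→5520, (B,hash)→7080, (B,nl_idx)→11760, (B,merge)→11880, (D,nl)→44160 …(+1); best=3000 via (D,hash)
  {ACE}: card=4000; try (A,merge)→1800, (A,hash)→1840, (C,hash)→4400, (A,nl_idx)→4920, (A,nl)→8360, (C,nl_idx)→22920 …(+2); best=1800 via (A,merge)
  {ADE}: card=36000; try (A,hash)→3080, (D,hash)→5600, (A,merge)→9680, (D,merge)→40880, (A,nl_idx)→42000, (A,nl)→72960 …(+1); best=3080 via (A,hash)
  {CDE}: card=960; try (D,merge)→1960, (D,hash)→2120, (C,hash)→2160, (C,nl_idx)→6240, (C,merge)→9160, (D,nl)→9960 …(+1); best=1960 via (D,merge)
  {ABCE}: card=24000; try (A,hash)→3440, (A,merge)→7160, (B,hash)→11200, (C,hash)→21200, (A,nl_idx)→28920, (A,nl)→49560 …(+6); best=3440 via (A,hash)
  {ABDE}: card=216000; try (A,hash)→8720, (D,hash)→22400, (B,hash)→44480, (A,merge)→64280, (A,nl_idx)→249240, (D,merge)→291680 …(+5); best=8720 via (A,hash)
  {BCDE}: card=5760; try (D,hash)→3720, (D,merge)→7320, (C,hash)→7800, (B,hash)→8320, (B,merge)→15520, (B,nl_idx)→16360 …(+5); best=3720 via (D,hash)
  {ACDE}: card=48000; try (A,hash)→4320, (D,hash)→7480, (A,merge)→13320, (C,hash)→39560, (D,merge)→54760, (A,nl_idx)→56680 …(+5); best=4320 via (A,hash)
  {ABCDE}: card=288000; try (A,hash)→10880, (D,hash)→29120, (B,hash)→57720, (A,merge)→85160, (C,hash)→225200, (A,nl_idx)→332040 …(+9); best=10880 via (A,hash)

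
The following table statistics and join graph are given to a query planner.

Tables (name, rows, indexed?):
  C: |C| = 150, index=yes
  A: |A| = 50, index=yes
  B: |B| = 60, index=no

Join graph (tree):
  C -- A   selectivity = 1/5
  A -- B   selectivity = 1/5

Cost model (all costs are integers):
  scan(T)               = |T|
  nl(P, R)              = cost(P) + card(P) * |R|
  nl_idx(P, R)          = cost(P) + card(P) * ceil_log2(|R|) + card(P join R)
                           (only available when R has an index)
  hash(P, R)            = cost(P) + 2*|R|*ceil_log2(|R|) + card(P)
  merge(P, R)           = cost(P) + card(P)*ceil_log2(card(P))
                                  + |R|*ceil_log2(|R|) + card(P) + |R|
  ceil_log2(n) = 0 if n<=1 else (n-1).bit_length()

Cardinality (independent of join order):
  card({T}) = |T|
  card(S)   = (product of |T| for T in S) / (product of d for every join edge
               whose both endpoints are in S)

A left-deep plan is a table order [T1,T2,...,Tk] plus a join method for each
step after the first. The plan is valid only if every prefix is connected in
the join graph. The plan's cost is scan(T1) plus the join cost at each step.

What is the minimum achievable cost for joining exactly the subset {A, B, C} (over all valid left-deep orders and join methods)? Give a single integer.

3120

Selinger DP over subsets of {A,B,C}:
  {C}: scan cost=150, card=150
  {A}: scan cost=50, card=50
  {B}: scan cost=60, card=60
  {AC}: card=1500; try (A,hash)→900, (C,merge)→1750, (A,merge)→1850, (C,nl_idx)→1950, (C,hash)→2500, (A,nl_idx)→2550 …(+2); best=900 via (A,hash)
  {AB}: card=600; try (A,hash)→720, (B,hash)→820, (B,merge)→820, (A,merge)→830, (A,nl_idx)→1020, (B,nl)→3050 …(+1); best=720 via (A,hash)
  {ABC}: card=18000; try (B,hash)→3120, (C,hash)→3720, (C,merge)→8670, (B,merge)→19320, (C,nl_idx)→23520, (C,nl)→90720 …(+1); best=3120 via (B,hash)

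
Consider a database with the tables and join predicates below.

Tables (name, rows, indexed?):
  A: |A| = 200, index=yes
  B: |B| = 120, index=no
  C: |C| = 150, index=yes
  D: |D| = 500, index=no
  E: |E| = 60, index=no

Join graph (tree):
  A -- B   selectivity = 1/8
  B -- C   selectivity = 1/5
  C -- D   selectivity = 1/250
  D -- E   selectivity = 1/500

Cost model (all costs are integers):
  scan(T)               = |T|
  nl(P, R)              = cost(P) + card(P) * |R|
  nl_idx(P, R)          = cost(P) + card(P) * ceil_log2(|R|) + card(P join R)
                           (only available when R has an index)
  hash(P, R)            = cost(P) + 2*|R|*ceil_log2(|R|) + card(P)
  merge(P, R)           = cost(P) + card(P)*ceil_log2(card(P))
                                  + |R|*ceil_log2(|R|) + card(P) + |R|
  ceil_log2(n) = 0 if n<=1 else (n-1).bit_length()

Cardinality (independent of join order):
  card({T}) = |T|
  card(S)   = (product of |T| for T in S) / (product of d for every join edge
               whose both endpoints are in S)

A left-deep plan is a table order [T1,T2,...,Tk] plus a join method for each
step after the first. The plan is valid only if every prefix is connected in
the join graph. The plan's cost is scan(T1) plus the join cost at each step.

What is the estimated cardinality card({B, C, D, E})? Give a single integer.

864

Tables in S: B(120), C(150), D(500), E(60)
Edges inside S: B-C(d=5), C-D(d=250), D-E(d=500)
numerator = 120 * 150 * 500 * 60 = 540000000
denominator = 5 * 250 * 500 = 625000
card(S) = 540000000 / 625000 = 864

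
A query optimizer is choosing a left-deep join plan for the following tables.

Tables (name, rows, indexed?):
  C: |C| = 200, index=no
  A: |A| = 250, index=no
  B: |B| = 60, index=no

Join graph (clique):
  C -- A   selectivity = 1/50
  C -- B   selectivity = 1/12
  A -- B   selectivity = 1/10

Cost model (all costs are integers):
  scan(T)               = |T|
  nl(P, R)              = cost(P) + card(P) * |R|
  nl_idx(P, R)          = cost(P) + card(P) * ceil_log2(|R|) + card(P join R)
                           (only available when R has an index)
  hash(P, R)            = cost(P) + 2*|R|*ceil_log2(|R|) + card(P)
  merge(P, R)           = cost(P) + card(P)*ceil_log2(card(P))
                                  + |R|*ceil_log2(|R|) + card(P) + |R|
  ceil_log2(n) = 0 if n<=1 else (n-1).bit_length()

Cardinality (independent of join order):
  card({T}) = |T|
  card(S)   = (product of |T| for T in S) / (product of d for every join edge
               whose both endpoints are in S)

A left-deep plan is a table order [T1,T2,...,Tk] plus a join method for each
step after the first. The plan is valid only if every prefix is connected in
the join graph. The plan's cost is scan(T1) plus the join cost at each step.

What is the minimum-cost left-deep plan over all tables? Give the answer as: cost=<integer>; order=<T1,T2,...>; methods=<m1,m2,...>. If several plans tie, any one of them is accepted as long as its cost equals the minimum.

Selinger DP (subsets sized 1..n):
  {C}: scan cost=200, card=200
  {A}: scan cost=250, card=250
  {B}: scan cost=60, card=60
  {AC}: card=1000; try (C,hash)→3700, (A,merge)→4250, (C,merge)→4300, (A,hash)→4400, (A,nl)→50200, (C,nl)→50250; best=3700 via (C,hash)
  {BC}: card=1000; try (B,hash)→1120, (C,merge)→2280, (B,merge)→2420, (C,hash)→3320, (C,nl)→12060, (B,nl)→12200; best=1120 via (B,hash)
  {AB}: card=1500; try (B,hash)→1220, (A,merge)→2730, (B,merge)→2920, (A,hash)→4120, (A,nl)→15060, (B,nl)→15250; best=1220 via (B,hash)
  {ABC}: card=500; try (B,hash)→5420, (C,hash)→5920, (A,hash)→6120, (A,merge)→14370, (B,merge)→15120, (C,merge)→21020 …(+3); best=5420 via (B,hash)

cost=5420; order=A,C,B; methods=hash,hash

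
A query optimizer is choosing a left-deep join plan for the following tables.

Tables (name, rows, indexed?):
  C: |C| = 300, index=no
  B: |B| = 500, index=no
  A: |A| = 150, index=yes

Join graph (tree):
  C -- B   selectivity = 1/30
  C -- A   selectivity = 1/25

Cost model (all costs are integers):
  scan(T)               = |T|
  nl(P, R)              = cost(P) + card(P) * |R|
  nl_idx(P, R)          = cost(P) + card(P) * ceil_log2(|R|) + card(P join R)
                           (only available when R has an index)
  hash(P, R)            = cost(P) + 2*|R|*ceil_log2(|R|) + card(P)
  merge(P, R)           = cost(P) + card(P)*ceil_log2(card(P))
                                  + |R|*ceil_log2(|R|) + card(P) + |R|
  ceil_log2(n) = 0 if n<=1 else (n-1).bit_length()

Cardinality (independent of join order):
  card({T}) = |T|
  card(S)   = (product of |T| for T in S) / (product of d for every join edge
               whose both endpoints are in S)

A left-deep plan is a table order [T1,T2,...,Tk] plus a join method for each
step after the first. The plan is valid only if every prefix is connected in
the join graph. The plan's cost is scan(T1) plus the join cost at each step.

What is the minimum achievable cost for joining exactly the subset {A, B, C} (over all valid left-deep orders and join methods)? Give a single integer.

Selinger DP over subsets of {A,B,C}:
  {C}: scan cost=300, card=300
  {B}: scan cost=500, card=500
  {A}: scan cost=150, card=150
  {BC}: card=5000; try (C,hash)→6400, (B,merge)→8300, (C,merge)→8500, (B,hash)→9600, (B,nl)→150300, (C,nl)→150500; best=6400 via (C,hash)
  {AC}: card=1800; try (A,hash)→3000, (C,merge)→4500, (A,nl_idx)→4500, (A,merge)→4650, (C,hash)→5700, (C,nl)→45150 …(+1); best=3000 via (A,hash)
  {ABC}: card=30000; try (B,hash)→13800, (A,hash)→13800, (B,merge)→29600, (A,nl_idx)→76400, (A,merge)→77750, (A,nl)→756400 …(+1); best=13800 via (B,hash)

13800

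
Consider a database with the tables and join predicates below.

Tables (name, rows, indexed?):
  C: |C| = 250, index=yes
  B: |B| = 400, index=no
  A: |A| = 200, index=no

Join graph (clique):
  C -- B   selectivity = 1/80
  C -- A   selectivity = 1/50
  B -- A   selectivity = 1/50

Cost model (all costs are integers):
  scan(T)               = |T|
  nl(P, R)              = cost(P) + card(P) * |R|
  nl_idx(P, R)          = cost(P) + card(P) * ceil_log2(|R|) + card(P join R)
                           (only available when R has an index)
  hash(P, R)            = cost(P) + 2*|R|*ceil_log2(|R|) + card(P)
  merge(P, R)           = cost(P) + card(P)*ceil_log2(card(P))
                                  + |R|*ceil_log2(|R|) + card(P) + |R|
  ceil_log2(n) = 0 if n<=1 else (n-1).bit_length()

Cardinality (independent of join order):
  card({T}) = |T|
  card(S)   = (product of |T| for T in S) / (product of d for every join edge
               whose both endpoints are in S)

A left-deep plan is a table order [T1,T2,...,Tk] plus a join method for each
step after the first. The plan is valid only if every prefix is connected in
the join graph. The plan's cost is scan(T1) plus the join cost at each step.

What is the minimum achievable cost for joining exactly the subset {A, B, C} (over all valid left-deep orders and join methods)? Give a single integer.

9250

Selinger DP over subsets of {A,B,C}:
  {C}: scan cost=250, card=250
  {B}: scan cost=400, card=400
  {A}: scan cost=200, card=200
  {BC}: card=1250; try (C,hash)→4800, (C,nl_idx)→4850, (B,merge)→6500, (C,merge)→6650, (B,hash)→7700, (B,nl)→100250 …(+1); best=4800 via (C,hash)
  {AC}: card=1000; try (C,nl_idx)→2800, (A,hash)→3700, (C,merge)→4250, (A,merge)→4300, (C,hash)→4400, (C,nl)→50200 …(+1); best=2800 via (C,nl_idx)
  {AB}: card=1600; try (A,hash)→4000, (B,merge)→6000, (A,merge)→6200, (B,hash)→7600, (B,nl)→80200, (A,nl)→80400; best=4000 via (A,hash)
  {ABC}: card=100; try (A,hash)→9250, (C,hash)→9600, (B,hash)→11000, (C,nl_idx)→16900, (B,merge)→17800, (A,merge)→21600 …(+4); best=9250 via (A,hash)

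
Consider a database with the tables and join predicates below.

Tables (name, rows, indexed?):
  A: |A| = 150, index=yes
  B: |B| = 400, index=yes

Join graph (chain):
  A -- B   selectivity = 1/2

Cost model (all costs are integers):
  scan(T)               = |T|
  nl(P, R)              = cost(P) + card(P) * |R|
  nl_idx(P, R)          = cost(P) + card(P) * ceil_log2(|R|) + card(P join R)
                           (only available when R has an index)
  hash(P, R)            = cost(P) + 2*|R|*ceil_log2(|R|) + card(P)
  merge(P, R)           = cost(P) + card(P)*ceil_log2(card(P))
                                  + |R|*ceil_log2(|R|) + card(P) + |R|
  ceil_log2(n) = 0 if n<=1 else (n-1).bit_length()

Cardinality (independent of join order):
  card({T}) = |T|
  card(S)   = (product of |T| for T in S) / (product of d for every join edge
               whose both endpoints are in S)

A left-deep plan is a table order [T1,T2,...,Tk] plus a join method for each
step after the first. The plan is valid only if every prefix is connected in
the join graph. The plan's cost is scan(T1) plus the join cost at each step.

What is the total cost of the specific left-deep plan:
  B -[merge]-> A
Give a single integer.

step 1: scan B: cost=400, card=400
step 2: join A via merge
    card(P join A) = 400*150/(2) = 30000
    cost = 400 + 400*9 + 150*8 + 400 + 150 = 5750

5750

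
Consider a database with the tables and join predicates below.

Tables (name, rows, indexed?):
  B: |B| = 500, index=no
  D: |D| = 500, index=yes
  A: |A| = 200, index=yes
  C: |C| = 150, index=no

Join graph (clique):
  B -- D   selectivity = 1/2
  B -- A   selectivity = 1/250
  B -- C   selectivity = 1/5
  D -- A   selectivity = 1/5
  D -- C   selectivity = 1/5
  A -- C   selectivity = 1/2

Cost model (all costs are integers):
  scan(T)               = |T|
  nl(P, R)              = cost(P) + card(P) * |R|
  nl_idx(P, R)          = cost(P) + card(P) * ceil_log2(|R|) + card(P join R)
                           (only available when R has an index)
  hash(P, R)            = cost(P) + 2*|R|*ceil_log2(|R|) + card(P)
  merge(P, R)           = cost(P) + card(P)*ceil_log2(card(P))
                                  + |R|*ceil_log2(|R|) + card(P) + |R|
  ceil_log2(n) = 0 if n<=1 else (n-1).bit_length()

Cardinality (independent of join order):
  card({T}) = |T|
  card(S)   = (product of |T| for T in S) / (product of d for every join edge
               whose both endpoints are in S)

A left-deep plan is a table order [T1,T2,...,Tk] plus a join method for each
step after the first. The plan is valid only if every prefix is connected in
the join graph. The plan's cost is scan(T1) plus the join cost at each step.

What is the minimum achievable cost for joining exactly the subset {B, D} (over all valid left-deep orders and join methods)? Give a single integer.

Selinger DP over subsets of {B,D}:
  {B}: scan cost=500, card=500
  {D}: scan cost=500, card=500
  {BD}: card=125000; try (D,hash)→10000, (B,hash)→10000, (D,merge)→10500, (B,merge)→10500, (D,nl_idx)→130000, (D,nl)→250500 …(+1); best=10000 via (D,hash)

10000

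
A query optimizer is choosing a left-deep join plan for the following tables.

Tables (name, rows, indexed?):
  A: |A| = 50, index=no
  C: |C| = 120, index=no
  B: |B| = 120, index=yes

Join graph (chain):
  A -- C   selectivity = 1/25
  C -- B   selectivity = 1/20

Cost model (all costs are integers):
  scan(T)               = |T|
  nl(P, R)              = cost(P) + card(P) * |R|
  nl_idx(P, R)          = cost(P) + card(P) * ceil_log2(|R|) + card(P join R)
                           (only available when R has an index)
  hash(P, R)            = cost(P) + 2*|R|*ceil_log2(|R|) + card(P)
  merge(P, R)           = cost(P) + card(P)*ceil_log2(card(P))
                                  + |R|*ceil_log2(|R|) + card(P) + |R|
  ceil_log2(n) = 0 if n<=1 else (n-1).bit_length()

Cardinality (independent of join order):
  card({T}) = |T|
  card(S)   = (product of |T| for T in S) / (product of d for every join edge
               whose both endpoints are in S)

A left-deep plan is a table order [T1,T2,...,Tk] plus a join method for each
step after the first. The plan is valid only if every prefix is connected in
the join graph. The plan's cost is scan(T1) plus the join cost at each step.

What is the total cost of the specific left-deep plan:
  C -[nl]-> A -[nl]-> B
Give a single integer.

step 1: scan C: cost=120, card=120
step 2: join A via nl
    card(P join A) = 120*50/(25) = 240
    cost = 120 + 120*50 = 6120
step 3: join B via nl
    card(P join B) = 240*120/(20) = 1440
    cost = 6120 + 240*120 = 34920

34920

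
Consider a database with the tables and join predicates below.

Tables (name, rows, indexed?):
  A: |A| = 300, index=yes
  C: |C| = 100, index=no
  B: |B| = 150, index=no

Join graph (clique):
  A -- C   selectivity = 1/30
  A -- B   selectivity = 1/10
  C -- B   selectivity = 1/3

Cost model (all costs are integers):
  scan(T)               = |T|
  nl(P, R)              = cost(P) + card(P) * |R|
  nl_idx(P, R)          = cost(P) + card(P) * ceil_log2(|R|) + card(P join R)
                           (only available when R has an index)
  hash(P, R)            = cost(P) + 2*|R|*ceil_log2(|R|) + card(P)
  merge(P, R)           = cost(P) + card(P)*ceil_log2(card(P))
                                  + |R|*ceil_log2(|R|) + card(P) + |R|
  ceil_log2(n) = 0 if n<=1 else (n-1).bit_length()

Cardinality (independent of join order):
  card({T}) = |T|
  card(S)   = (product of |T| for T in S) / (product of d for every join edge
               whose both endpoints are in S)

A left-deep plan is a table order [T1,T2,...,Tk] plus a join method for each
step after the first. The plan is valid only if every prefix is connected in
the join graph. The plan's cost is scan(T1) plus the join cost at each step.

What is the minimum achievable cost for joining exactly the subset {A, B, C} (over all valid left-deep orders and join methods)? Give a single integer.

5400

Selinger DP over subsets of {A,B,C}:
  {A}: scan cost=300, card=300
  {C}: scan cost=100, card=100
  {B}: scan cost=150, card=150
  {AC}: card=1000; try (C,hash)→2000, (A,nl_idx)→2000, (A,merge)→3900, (C,merge)→4100, (A,hash)→5600, (A,nl)→30100 …(+1); best=2000 via (C,hash)
  {AB}: card=4500; try (B,hash)→3000, (A,merge)→4500, (B,merge)→4650, (A,hash)→5700, (A,nl_idx)→6000, (A,nl)→45150 …(+1); best=3000 via (B,hash)
  {BC}: card=5000; try (C,hash)→1700, (B,merge)→2250, (C,merge)→2300, (B,hash)→2600, (B,nl)→15100, (C,nl)→15150; best=1700 via (C,hash)
  {ABC}: card=5000; try (B,hash)→5400, (C,hash)→8900, (A,hash)→12100, (B,merge)→14350, (A,nl_idx)→51700, (C,merge)→66800 …(+4); best=5400 via (B,hash)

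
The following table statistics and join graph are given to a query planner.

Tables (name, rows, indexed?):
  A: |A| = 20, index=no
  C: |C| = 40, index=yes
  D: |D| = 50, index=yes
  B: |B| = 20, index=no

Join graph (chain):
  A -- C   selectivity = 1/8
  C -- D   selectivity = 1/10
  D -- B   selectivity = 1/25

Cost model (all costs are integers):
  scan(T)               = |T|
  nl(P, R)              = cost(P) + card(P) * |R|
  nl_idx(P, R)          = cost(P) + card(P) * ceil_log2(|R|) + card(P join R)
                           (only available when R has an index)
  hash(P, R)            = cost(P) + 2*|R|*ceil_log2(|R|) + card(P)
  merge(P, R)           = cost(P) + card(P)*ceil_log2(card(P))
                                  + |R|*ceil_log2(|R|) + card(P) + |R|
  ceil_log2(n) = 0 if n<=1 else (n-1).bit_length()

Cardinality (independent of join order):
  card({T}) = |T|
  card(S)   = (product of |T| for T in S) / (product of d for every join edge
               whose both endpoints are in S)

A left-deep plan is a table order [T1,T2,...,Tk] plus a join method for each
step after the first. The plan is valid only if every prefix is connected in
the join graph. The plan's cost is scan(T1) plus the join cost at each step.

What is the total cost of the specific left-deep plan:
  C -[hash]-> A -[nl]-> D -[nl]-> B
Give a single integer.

15280

step 1: scan C: cost=40, card=40
step 2: join A via hash
    card(P join A) = 40*20/(8) = 100
    cost = 40 + 2*20*5 + 40 = 280
step 3: join D via nl
    card(P join D) = 100*50/(10) = 500
    cost = 280 + 100*50 = 5280
step 4: join B via nl
    card(P join B) = 500*20/(25) = 400
    cost = 5280 + 500*20 = 15280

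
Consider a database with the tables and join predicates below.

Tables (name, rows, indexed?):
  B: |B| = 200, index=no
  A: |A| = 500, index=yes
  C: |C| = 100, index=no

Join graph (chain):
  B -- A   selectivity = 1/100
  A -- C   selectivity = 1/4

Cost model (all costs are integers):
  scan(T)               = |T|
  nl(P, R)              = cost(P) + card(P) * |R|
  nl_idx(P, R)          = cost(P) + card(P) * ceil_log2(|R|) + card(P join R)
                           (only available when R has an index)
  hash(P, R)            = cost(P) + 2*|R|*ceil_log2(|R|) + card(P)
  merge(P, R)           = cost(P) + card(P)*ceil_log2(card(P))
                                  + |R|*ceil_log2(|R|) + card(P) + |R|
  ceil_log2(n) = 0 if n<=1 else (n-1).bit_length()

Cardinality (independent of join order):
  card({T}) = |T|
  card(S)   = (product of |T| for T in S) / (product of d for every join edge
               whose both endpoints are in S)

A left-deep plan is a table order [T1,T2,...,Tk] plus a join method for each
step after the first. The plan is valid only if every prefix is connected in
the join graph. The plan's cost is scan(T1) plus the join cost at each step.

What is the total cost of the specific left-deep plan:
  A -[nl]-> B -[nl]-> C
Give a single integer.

200500

step 1: scan A: cost=500, card=500
step 2: join B via nl
    card(P join B) = 500*200/(100) = 1000
    cost = 500 + 500*200 = 100500
step 3: join C via nl
    card(P join C) = 1000*100/(4) = 25000
    cost = 100500 + 1000*100 = 200500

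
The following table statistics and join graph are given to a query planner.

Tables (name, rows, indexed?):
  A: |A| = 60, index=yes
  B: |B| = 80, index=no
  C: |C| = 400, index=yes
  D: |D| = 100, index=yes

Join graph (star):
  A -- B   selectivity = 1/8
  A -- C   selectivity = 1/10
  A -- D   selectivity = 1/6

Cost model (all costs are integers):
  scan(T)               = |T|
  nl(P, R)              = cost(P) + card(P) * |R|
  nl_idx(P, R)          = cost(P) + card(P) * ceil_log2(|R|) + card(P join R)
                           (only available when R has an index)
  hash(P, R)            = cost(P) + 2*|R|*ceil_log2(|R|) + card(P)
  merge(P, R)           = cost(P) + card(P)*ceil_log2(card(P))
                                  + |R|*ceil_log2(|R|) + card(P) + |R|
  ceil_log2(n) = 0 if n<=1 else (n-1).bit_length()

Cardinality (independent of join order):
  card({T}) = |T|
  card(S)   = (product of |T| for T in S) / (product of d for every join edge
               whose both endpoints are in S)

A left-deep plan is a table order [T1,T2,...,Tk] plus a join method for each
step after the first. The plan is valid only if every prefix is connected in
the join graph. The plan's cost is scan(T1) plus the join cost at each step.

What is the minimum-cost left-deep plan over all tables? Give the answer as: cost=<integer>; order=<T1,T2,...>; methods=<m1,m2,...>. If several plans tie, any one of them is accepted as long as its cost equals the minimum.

Selinger DP (subsets sized 1..n):
  {A}: scan cost=60, card=60
  {B}: scan cost=80, card=80
  {C}: scan cost=400, card=400
  {D}: scan cost=100, card=100
  {AB}: card=600; try (A,hash)→880, (B,merge)→1120, (A,merge)→1140, (A,nl_idx)→1160, (B,hash)→1240, (B,nl)→4860 …(+1); best=880 via (A,hash)
  {AC}: card=2400; try (A,hash)→1520, (C,nl_idx)→3000, (C,merge)→4480, (A,merge)→4820, (A,nl_idx)→5200, (C,hash)→7320 …(+2); best=1520 via (A,hash)
  {AD}: card=1000; try (A,hash)→920, (D,merge)→1280, (A,merge)→1320, (D,nl_idx)→1480, (D,hash)→1520, (A,nl_idx)→1700 …(+2); best=920 via (A,hash)
  {ABC}: card=24000; try (B,hash)→5040, (C,hash)→8680, (C,merge)→11480, (C,nl_idx)→30280, (B,merge)→33360, (B,nl)→193520 …(+1); best=5040 via (B,hash)
  {ABD}: card=10000; try (D,hash)→2880, (B,hash)→3040, (D,merge)→8280, (B,merge)→12560, (D,nl_idx)→15080, (D,nl)→60880 …(+1); best=2880 via (D,hash)
  {ACD}: card=40000; try (D,hash)→5320, (C,hash)→9120, (C,merge)→15920, (D,merge)→33520, (C,nl_idx)→49920, (D,nl_idx)→58320 …(+2); best=5320 via (D,hash)
  {ABCD}: card=400000; try (C,hash)→20080, (D,hash)→30440, (B,hash)→46440, (C,merge)→156880, (D,merge)→389840, (C,nl_idx)→492880 …(+5); best=20080 via (C,hash)

cost=20080; order=B,A,D,C; methods=hash,hash,hash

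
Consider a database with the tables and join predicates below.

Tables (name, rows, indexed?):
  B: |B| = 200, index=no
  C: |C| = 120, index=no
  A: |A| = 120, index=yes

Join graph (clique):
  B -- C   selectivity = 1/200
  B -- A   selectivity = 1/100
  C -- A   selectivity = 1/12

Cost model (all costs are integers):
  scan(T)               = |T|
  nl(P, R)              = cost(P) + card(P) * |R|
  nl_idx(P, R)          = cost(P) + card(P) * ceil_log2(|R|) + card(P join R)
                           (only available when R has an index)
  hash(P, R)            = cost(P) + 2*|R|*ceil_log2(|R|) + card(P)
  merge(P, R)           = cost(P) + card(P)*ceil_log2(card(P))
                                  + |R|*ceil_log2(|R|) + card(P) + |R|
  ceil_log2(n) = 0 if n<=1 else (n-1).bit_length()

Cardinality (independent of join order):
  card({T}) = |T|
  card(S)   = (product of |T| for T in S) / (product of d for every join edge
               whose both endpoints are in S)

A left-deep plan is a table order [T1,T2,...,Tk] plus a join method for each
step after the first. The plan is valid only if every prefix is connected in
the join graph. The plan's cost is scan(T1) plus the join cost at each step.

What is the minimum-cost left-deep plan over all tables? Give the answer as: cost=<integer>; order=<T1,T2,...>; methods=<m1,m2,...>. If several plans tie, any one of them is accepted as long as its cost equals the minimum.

Selinger DP (subsets sized 1..n):
  {B}: scan cost=200, card=200
  {C}: scan cost=120, card=120
  {A}: scan cost=120, card=120
  {BC}: card=120; try (C,hash)→2080, (B,merge)→2880, (C,merge)→2960, (B,hash)→3440, (B,nl)→24120, (C,nl)→24200; best=2080 via (C,hash)
  {AB}: card=240; try (A,nl_idx)→1840, (A,hash)→2080, (B,merge)→2880, (A,merge)→2960, (B,hash)→3440, (B,nl)→24120 …(+1); best=1840 via (A,nl_idx)
  {AC}: card=1200; try (C,hash)→1920, (A,hash)→1920, (C,merge)→2040, (A,merge)→2040, (A,nl_idx)→2160, (C,nl)→14520 …(+1); best=1920 via (C,hash)
  {ABC}: card=12; try (A,nl_idx)→2932, (C,hash)→3760, (A,hash)→3880, (A,merge)→4000, (C,merge)→4960, (B,hash)→6320 …(+4); best=2932 via (A,nl_idx)

cost=2932; order=B,C,A; methods=hash,nl_idx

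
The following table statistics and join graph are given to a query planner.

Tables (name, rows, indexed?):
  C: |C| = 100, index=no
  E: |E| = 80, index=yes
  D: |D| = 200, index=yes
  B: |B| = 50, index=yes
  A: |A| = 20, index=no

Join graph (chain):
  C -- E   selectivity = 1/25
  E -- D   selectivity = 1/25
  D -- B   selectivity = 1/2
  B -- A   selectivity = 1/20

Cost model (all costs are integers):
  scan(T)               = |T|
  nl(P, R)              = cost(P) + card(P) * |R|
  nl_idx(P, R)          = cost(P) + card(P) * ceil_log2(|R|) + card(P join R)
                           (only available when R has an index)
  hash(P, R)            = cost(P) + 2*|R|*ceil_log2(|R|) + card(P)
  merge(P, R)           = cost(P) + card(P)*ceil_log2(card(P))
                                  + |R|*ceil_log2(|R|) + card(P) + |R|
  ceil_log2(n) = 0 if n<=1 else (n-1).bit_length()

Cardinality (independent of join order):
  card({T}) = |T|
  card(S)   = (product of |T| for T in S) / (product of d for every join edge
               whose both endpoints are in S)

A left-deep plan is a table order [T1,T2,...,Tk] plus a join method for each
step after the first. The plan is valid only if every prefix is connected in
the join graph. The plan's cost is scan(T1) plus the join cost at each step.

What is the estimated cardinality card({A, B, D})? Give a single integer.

5000

Tables in S: A(20), B(50), D(200)
Edges inside S: D-B(d=2), B-A(d=20)
numerator = 20 * 50 * 200 = 200000
denominator = 2 * 20 = 40
card(S) = 200000 / 40 = 5000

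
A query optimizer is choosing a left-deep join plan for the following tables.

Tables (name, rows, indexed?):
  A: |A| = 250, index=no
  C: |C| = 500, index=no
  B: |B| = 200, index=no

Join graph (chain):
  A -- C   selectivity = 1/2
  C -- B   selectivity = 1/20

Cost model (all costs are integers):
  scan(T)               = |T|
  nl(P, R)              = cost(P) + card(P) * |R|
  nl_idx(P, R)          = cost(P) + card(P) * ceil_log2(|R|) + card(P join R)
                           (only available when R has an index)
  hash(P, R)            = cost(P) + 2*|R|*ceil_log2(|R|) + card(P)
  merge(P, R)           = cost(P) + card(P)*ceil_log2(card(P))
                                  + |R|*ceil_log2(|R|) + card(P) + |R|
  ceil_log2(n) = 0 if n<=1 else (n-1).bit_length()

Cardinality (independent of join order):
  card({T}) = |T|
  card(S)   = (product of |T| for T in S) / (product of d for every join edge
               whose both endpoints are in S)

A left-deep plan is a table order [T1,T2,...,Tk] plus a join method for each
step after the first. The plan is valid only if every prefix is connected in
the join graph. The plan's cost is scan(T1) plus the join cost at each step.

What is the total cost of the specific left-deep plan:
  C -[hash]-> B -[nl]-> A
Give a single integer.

1254200

step 1: scan C: cost=500, card=500
step 2: join B via hash
    card(P join B) = 500*200/(20) = 5000
    cost = 500 + 2*200*8 + 500 = 4200
step 3: join A via nl
    card(P join A) = 5000*250/(2) = 625000
    cost = 4200 + 5000*250 = 1254200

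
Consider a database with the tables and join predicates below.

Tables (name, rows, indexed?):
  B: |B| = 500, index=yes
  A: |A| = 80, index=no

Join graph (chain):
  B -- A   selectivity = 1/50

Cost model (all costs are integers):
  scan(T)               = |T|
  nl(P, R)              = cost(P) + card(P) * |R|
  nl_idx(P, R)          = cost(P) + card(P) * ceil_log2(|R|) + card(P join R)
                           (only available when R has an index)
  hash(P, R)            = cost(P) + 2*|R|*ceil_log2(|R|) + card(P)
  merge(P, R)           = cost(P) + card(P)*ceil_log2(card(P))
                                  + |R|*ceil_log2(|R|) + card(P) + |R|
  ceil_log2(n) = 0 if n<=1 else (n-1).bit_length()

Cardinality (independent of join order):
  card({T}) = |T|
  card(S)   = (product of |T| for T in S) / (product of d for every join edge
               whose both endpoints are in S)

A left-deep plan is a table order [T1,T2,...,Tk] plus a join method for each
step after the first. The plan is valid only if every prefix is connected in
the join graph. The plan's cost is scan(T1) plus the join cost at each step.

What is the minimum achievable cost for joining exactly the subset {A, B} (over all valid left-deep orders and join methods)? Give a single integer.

Selinger DP over subsets of {A,B}:
  {B}: scan cost=500, card=500
  {A}: scan cost=80, card=80
  {AB}: card=800; try (B,nl_idx)→1600, (A,hash)→2120, (B,merge)→5720, (A,merge)→6140, (B,hash)→9160, (B,nl)→40080 …(+1); best=1600 via (B,nl_idx)

1600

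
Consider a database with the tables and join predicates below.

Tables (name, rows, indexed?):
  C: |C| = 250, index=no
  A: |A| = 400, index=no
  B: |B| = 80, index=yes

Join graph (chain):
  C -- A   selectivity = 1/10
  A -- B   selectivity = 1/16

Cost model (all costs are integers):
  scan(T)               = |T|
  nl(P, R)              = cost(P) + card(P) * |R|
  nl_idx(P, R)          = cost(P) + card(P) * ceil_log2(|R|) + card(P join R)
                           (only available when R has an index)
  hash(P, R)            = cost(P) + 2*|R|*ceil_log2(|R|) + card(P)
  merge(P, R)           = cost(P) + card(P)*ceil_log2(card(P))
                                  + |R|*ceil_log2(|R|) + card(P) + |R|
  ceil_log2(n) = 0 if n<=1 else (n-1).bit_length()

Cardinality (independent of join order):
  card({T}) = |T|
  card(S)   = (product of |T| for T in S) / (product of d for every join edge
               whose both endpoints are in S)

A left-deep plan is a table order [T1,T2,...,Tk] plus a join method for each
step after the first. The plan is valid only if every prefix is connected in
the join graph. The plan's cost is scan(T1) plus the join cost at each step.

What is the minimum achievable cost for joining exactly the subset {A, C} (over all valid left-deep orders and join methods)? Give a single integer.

4800

Selinger DP over subsets of {A,C}:
  {C}: scan cost=250, card=250
  {A}: scan cost=400, card=400
  {AC}: card=10000; try (C,hash)→4800, (A,merge)→6500, (C,merge)→6650, (A,hash)→7700, (A,nl)→100250, (C,nl)→100400; best=4800 via (C,hash)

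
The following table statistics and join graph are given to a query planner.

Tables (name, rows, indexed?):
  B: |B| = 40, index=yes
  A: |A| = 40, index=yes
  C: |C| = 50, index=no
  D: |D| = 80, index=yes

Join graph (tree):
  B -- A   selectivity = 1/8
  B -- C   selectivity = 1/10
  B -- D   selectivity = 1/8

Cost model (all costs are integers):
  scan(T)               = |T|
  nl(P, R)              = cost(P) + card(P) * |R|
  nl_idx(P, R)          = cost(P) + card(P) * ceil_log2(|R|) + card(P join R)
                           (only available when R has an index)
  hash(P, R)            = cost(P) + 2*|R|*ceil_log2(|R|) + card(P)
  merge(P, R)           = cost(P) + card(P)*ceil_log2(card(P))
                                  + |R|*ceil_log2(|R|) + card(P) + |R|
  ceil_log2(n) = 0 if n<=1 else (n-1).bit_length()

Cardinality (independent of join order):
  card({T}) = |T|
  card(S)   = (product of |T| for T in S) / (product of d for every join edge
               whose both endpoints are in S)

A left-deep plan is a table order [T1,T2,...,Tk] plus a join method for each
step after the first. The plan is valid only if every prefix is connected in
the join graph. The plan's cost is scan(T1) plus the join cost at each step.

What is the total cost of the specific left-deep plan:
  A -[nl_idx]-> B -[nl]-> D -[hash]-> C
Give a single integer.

step 1: scan A: cost=40, card=40
step 2: join B via nl_idx
    card(P join B) = 40*40/(8) = 200
    cost = 40 + 40*6 + 200 = 480
step 3: join D via nl
    card(P join D) = 200*80/(8) = 2000
    cost = 480 + 200*80 = 16480
step 4: join C via hash
    card(P join C) = 2000*50/(10) = 10000
    cost = 16480 + 2*50*6 + 2000 = 19080

19080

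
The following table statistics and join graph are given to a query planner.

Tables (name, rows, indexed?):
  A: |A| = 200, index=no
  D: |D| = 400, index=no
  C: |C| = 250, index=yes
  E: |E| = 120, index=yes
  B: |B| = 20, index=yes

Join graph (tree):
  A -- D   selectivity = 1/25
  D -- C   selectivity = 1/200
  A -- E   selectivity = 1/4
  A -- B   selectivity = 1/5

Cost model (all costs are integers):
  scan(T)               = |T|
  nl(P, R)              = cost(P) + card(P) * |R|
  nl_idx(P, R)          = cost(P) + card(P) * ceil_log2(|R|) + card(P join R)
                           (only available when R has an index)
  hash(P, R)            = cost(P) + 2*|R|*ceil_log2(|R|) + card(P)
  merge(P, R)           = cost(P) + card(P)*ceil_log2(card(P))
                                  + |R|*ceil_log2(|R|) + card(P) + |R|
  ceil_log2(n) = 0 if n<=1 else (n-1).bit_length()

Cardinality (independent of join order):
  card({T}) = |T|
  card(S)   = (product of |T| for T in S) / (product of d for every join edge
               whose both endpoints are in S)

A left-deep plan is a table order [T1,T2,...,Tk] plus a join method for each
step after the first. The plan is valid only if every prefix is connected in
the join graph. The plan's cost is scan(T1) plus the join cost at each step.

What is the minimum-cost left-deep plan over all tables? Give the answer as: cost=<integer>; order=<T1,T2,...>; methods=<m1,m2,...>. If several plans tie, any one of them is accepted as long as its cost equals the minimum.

cost=29680; order=D,C,A,B,E; methods=nl_idx,hash,hash,hash

Selinger DP (subsets sized 1..n):
  {A}: scan cost=200, card=200
  {D}: scan cost=400, card=400
  {C}: scan cost=250, card=250
  {E}: scan cost=120, card=120
  {B}: scan cost=20, card=20
  {AD}: card=3200; try (A,hash)→4000, (D,merge)→6000, (A,merge)→6200, (D,hash)→7600, (D,nl)→80200, (A,nl)→80400; best=4000 via (A,hash)
  {AE}: card=6000; try (E,hash)→2080, (A,merge)→2880, (E,merge)→2960, (A,hash)→3440, (E,nl_idx)→7600, (A,nl)→24120 …(+1); best=2080 via (E,hash)
  {AB}: card=800; try (B,hash)→600, (A,merge)→1940, (B,nl_idx)→2000, (B,merge)→2120, (A,hash)→3240, (A,nl)→4020 …(+1); best=600 via (B,hash)
  {CD}: card=500; try (C,nl_idx)→4100, (C,hash)→4800, (D,merge)→6500, (C,merge)→6650, (D,hash)→7700, (D,nl)→100250 …(+1); best=4100 via (C,nl_idx)
  {ACD}: card=4000; try (A,hash)→7800, (A,merge)→10900, (C,hash)→11200, (C,nl_idx)→33600, (C,merge)→47850, (A,nl)→104100 …(+1); best=7800 via (A,hash)
  {ADE}: card=96000; try (E,hash)→8880, (D,hash)→15280, (E,merge)→46560, (D,merge)→90080, (E,nl_idx)→122400, (E,nl)→388000 …(+1); best=8880 via (E,hash)
  {ABD}: card=12800; try (B,hash)→7400, (D,hash)→8600, (D,merge)→13400, (B,nl_idx)→32800, (B,merge)→45720, (B,nl)→68000 …(+1); best=7400 via (B,hash)
  {ABE}: card=24000; try (E,hash)→3080, (B,hash)→8280, (E,merge)→10360, (E,nl_idx)→30200, (B,nl_idx)→56080, (B,merge)→86200 …(+2); best=3080 via (E,hash)
  {ACDE}: card=120000; try (E,hash)→13480, (E,merge)→60760, (C,hash)→108880, (E,nl_idx)→155800, (E,nl)→487800, (C,nl_idx)→896880 …(+2); best=13480 via (E,hash)
  {ABCD}: card=16000; try (B,hash)→12000, (C,hash)→24200, (B,nl_idx)→43800, (B,merge)→59920, (B,nl)→87800, (C,nl_idx)→125800 …(+2); best=12000 via (B,hash)
  {ABDE}: card=384000; try (E,hash)→21880, (D,hash)→34280, (B,hash)→105080, (E,merge)→200360, (D,merge)→391080, (E,nl_idx)→481000 …(+5); best=21880 via (E,hash)
  {ABCDE}: card=480000; try (E,hash)→29680, (B,hash)→133680, (E,merge)→252960, (C,hash)→409880, (E,nl_idx)→604000, (B,nl_idx)→1093480 …(+6); best=29680 via (E,hash)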